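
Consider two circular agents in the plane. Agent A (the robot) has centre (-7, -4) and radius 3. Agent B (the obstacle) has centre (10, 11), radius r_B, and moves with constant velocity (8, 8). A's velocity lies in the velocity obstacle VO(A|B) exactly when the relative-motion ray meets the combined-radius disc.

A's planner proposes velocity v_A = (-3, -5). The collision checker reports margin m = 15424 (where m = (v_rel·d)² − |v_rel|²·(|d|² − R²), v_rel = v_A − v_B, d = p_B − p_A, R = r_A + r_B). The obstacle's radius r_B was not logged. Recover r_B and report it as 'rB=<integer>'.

m = 15424
d = (17, 15);  v_rel = (-11, -13),  |v_rel|² = 290
v_rel×d = (-11)·(15) − (-13)·(17) = 56
since m = R²·290 − 56²:  R² = (3136 + 15424) / 290 = 64
R = √64 = 8  ⇒  r_B = 8 − 3 = 5

rB=5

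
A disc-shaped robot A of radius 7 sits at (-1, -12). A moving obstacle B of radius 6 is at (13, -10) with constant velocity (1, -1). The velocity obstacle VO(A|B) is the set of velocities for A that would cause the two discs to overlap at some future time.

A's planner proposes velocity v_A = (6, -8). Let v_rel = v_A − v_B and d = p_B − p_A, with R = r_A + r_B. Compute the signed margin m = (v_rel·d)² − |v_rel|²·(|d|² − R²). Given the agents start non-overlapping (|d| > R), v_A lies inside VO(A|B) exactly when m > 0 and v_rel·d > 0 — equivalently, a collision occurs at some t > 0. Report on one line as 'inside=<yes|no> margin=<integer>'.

d = (14, 2),  |d|² = 200;  R = 7+6 = 13,  c = 200−13² = 31
v_rel = (5, -7),  |v_rel|² = 74;  v_rel·d = (5)·(14) + (-7)·(2) = 56
74·t² − 112·t + 31 = 0  ⇒  m = 56² − 74·31 = 842
m = 842 > 0,  v_rel·d = 56 > 0  ⇒  inside

inside=yes margin=842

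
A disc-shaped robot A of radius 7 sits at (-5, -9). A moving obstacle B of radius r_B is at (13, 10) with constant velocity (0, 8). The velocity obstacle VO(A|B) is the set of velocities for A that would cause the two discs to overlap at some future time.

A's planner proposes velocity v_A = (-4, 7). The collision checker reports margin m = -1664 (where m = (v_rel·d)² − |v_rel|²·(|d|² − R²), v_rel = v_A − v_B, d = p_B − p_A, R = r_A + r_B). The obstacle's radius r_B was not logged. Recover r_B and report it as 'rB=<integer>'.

m = -1664
d = (18, 19);  v_rel = (-4, -1),  |v_rel|² = 17
v_rel×d = (-4)·(19) − (-1)·(18) = -58
since m = R²·17 − (-58)²:  R² = (3364 + -1664) / 17 = 100
R = √100 = 10  ⇒  r_B = 10 − 7 = 3

rB=3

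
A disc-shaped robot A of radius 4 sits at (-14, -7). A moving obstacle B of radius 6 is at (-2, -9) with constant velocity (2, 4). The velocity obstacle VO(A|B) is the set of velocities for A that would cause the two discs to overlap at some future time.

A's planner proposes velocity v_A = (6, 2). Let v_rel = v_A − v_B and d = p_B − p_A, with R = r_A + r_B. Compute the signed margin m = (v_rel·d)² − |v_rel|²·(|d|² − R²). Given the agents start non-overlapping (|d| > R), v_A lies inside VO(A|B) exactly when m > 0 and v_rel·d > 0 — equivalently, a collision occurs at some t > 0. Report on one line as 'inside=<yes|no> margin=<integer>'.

d = (12, -2),  |d|² = 148;  R = 4+6 = 10,  c = 148−10² = 48
v_rel = (4, -2),  |v_rel|² = 20;  v_rel·d = (4)·(12) + (-2)·(-2) = 52
20·t² − 104·t + 48 = 0  ⇒  m = 52² − 20·48 = 1744
m = 1744 > 0,  v_rel·d = 52 > 0  ⇒  inside

inside=yes margin=1744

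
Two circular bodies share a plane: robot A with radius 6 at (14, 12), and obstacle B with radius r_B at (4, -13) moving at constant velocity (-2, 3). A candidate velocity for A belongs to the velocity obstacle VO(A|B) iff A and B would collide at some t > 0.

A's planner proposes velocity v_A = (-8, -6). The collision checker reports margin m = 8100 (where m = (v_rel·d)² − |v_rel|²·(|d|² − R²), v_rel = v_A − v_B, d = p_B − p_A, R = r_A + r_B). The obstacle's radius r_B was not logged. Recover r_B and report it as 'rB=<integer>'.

m = 8100
d = (-10, -25);  v_rel = (-6, -9),  |v_rel|² = 117
v_rel×d = (-6)·(-25) − (-9)·(-10) = 60
since m = R²·117 − 60²:  R² = (3600 + 8100) / 117 = 100
R = √100 = 10  ⇒  r_B = 10 − 6 = 4

rB=4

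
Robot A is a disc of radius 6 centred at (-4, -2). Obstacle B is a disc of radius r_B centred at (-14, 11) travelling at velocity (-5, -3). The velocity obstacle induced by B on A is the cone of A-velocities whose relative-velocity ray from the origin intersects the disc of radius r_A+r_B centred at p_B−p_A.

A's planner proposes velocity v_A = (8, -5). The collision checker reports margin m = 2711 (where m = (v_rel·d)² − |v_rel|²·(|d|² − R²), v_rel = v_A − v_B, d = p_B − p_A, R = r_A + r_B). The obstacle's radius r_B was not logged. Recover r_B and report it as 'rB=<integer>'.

m = 2711
d = (-10, 13);  v_rel = (13, -2),  |v_rel|² = 173
v_rel×d = (13)·(13) − (-2)·(-10) = 149
since m = R²·173 − 149²:  R² = (22201 + 2711) / 173 = 144
R = √144 = 12  ⇒  r_B = 12 − 6 = 6

rB=6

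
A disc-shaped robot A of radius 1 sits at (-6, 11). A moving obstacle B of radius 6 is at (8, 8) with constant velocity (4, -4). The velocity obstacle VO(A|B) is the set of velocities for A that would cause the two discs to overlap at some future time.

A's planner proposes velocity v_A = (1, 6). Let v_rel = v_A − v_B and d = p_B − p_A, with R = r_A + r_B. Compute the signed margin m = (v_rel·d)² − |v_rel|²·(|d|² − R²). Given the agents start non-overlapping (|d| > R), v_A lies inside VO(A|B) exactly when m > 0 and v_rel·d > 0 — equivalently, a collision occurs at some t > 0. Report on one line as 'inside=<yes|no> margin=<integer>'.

d = (14, -3),  |d|² = 205;  R = 1+6 = 7,  c = 205−7² = 156
v_rel = (-3, 10),  |v_rel|² = 109;  v_rel·d = (-3)·(14) + (10)·(-3) = -72
109·t² + 144·t + 156 = 0  ⇒  m = (-72)² − 109·156 = -11820
m = -11820 < 0,  v_rel·d = -72 < 0  ⇒  outside

inside=no margin=-11820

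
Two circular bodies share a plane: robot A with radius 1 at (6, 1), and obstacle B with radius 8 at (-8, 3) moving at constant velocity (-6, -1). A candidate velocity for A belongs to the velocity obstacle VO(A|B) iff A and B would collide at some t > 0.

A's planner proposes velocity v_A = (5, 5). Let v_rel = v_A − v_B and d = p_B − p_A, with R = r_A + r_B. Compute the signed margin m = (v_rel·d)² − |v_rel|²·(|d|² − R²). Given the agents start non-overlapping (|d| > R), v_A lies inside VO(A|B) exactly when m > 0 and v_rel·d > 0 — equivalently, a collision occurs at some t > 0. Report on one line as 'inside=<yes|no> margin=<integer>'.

d = (-14, 2),  |d|² = 200;  R = 1+8 = 9,  c = 200−9² = 119
v_rel = (11, 6),  |v_rel|² = 157;  v_rel·d = (11)·(-14) + (6)·(2) = -142
157·t² + 284·t + 119 = 0  ⇒  m = (-142)² − 157·119 = 1481
m = 1481 > 0,  v_rel·d = -142 < 0  ⇒  outside

inside=no margin=1481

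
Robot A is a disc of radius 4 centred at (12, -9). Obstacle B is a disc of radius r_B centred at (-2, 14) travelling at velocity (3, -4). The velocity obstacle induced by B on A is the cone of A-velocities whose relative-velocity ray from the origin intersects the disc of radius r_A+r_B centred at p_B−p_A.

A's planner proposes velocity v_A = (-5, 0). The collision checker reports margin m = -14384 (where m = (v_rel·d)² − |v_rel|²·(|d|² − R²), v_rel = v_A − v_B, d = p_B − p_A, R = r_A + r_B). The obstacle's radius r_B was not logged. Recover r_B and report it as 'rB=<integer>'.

m = -14384
d = (-14, 23);  v_rel = (-8, 4),  |v_rel|² = 80
v_rel×d = (-8)·(23) − (4)·(-14) = -128
since m = R²·80 − (-128)²:  R² = (16384 + -14384) / 80 = 25
R = √25 = 5  ⇒  r_B = 5 − 4 = 1

rB=1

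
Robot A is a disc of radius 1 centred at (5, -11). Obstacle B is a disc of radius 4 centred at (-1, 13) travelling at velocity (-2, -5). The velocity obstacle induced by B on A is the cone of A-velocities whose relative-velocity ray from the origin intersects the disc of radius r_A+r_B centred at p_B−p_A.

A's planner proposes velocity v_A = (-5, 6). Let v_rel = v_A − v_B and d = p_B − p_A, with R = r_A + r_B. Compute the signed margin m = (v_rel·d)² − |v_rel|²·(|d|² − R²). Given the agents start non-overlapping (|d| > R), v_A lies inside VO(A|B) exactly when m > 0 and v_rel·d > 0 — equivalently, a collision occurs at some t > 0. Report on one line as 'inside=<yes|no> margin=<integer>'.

d = (-6, 24),  |d|² = 612;  R = 1+4 = 5,  c = 612−5² = 587
v_rel = (-3, 11),  |v_rel|² = 130;  v_rel·d = (-3)·(-6) + (11)·(24) = 282
130·t² − 564·t + 587 = 0  ⇒  m = 282² − 130·587 = 3214
m = 3214 > 0,  v_rel·d = 282 > 0  ⇒  inside

inside=yes margin=3214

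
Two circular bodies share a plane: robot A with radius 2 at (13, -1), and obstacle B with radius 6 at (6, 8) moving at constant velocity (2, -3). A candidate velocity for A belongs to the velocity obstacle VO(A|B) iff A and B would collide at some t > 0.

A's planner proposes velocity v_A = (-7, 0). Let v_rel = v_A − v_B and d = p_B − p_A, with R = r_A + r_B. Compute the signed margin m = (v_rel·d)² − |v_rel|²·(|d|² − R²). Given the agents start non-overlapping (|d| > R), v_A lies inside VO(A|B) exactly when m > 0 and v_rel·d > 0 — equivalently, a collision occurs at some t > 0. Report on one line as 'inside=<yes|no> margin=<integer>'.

d = (-7, 9),  |d|² = 130;  R = 2+6 = 8,  c = 130−8² = 66
v_rel = (-9, 3),  |v_rel|² = 90;  v_rel·d = (-9)·(-7) + (3)·(9) = 90
90·t² − 180·t + 66 = 0  ⇒  m = 90² − 90·66 = 2160
m = 2160 > 0,  v_rel·d = 90 > 0  ⇒  inside

inside=yes margin=2160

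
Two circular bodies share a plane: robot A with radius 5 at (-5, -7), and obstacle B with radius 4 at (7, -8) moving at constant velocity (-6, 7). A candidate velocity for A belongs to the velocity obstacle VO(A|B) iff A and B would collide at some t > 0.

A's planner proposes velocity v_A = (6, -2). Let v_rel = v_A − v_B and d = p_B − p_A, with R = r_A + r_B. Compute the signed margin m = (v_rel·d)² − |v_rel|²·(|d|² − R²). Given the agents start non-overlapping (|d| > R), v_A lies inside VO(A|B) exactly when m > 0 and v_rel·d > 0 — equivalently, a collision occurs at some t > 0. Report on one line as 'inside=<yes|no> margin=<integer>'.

d = (12, -1),  |d|² = 145;  R = 5+4 = 9,  c = 145−9² = 64
v_rel = (12, -9),  |v_rel|² = 225;  v_rel·d = (12)·(12) + (-9)·(-1) = 153
225·t² − 306·t + 64 = 0  ⇒  m = 153² − 225·64 = 9009
m = 9009 > 0,  v_rel·d = 153 > 0  ⇒  inside

inside=yes margin=9009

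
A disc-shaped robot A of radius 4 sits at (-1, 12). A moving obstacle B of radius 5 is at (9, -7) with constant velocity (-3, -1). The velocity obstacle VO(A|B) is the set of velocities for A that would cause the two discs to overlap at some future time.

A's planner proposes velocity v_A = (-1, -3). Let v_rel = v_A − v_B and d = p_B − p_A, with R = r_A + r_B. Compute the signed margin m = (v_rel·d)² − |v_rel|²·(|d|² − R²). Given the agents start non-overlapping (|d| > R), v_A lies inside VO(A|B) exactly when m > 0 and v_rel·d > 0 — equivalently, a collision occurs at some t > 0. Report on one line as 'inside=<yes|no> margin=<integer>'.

d = (10, -19),  |d|² = 461;  R = 4+5 = 9,  c = 461−9² = 380
v_rel = (2, -2),  |v_rel|² = 8;  v_rel·d = (2)·(10) + (-2)·(-19) = 58
8·t² − 116·t + 380 = 0  ⇒  m = 58² − 8·380 = 324
m = 324 > 0,  v_rel·d = 58 > 0  ⇒  inside

inside=yes margin=324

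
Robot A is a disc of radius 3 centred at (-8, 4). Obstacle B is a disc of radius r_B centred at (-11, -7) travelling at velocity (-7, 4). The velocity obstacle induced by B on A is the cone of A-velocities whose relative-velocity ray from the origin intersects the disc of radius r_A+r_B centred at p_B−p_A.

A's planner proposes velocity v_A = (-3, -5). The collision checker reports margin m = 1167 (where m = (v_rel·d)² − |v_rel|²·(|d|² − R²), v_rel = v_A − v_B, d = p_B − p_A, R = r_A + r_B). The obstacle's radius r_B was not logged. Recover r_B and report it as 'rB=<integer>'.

m = 1167
d = (-3, -11);  v_rel = (4, -9),  |v_rel|² = 97
v_rel×d = (4)·(-11) − (-9)·(-3) = -71
since m = R²·97 − (-71)²:  R² = (5041 + 1167) / 97 = 64
R = √64 = 8  ⇒  r_B = 8 − 3 = 5

rB=5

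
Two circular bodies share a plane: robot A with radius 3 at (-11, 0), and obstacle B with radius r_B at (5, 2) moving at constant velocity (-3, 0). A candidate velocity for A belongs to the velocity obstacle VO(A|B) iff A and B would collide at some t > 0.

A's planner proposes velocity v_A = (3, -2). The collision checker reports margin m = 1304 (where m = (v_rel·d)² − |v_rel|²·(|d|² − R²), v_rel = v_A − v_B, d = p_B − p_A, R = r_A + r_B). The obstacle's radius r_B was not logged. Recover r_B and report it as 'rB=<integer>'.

m = 1304
d = (16, 2);  v_rel = (6, -2),  |v_rel|² = 40
v_rel×d = (6)·(2) − (-2)·(16) = 44
since m = R²·40 − 44²:  R² = (1936 + 1304) / 40 = 81
R = √81 = 9  ⇒  r_B = 9 − 3 = 6

rB=6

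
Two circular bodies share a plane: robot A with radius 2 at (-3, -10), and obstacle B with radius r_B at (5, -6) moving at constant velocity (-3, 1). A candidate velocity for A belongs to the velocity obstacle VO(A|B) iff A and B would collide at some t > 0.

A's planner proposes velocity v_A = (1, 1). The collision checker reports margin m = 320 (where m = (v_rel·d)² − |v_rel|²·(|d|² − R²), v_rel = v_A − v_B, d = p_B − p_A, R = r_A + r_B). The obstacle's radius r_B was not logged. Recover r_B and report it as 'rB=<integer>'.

m = 320
d = (8, 4);  v_rel = (4, 0),  |v_rel|² = 16
v_rel×d = (4)·(4) − (0)·(8) = 16
since m = R²·16 − 16²:  R² = (256 + 320) / 16 = 36
R = √36 = 6  ⇒  r_B = 6 − 2 = 4

rB=4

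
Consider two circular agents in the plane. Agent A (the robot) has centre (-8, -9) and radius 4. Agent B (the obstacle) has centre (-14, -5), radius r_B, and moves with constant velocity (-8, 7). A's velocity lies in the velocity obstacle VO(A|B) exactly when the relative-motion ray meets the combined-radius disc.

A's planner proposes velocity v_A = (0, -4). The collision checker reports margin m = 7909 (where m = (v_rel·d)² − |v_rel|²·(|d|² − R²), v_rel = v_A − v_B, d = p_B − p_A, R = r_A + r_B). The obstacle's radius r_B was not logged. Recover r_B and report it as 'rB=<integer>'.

m = 7909
d = (-6, 4);  v_rel = (8, -11),  |v_rel|² = 185
v_rel×d = (8)·(4) − (-11)·(-6) = -34
since m = R²·185 − (-34)²:  R² = (1156 + 7909) / 185 = 49
R = √49 = 7  ⇒  r_B = 7 − 4 = 3

rB=3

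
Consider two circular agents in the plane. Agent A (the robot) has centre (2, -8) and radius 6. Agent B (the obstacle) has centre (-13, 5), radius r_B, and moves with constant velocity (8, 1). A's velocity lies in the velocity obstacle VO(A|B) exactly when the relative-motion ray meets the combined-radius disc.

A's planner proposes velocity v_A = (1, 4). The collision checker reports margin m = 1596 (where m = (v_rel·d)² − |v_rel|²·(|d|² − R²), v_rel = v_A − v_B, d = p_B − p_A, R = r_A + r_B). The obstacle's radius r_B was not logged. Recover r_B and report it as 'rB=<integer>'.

m = 1596
d = (-15, 13);  v_rel = (-7, 3),  |v_rel|² = 58
v_rel×d = (-7)·(13) − (3)·(-15) = -46
since m = R²·58 − (-46)²:  R² = (2116 + 1596) / 58 = 64
R = √64 = 8  ⇒  r_B = 8 − 6 = 2

rB=2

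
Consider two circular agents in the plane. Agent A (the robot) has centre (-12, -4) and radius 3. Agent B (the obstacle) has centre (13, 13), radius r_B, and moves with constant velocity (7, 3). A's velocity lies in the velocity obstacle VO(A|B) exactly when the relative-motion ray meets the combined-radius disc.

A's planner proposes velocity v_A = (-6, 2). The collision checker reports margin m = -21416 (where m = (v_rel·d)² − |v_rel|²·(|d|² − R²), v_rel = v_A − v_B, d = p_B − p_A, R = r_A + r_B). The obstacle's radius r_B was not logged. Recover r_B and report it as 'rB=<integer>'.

m = -21416
d = (25, 17);  v_rel = (-13, -1),  |v_rel|² = 170
v_rel×d = (-13)·(17) − (-1)·(25) = -196
since m = R²·170 − (-196)²:  R² = (38416 + -21416) / 170 = 100
R = √100 = 10  ⇒  r_B = 10 − 3 = 7

rB=7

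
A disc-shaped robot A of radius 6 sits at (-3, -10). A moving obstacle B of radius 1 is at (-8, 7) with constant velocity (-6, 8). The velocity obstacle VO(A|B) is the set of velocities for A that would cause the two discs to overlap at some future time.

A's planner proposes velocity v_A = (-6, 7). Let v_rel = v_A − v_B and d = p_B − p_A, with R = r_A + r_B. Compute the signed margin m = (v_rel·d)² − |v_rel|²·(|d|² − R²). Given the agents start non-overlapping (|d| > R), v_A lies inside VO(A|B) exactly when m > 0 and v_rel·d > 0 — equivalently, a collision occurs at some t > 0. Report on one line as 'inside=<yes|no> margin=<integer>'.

d = (-5, 17),  |d|² = 314;  R = 6+1 = 7,  c = 314−7² = 265
v_rel = (0, -1),  |v_rel|² = 1;  v_rel·d = (0)·(-5) + (-1)·(17) = -17
1·t² + 34·t + 265 = 0  ⇒  m = (-17)² − 1·265 = 24
m = 24 > 0,  v_rel·d = -17 < 0  ⇒  outside

inside=no margin=24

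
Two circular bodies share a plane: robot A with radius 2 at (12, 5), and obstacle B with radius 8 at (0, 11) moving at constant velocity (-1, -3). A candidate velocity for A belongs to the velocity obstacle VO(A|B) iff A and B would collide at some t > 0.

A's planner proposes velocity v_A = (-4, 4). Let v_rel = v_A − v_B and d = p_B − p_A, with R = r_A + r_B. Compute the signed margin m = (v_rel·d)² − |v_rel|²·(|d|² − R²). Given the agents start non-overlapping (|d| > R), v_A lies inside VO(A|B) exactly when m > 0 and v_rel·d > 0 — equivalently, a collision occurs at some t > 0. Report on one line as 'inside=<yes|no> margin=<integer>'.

d = (-12, 6),  |d|² = 180;  R = 2+8 = 10,  c = 180−10² = 80
v_rel = (-3, 7),  |v_rel|² = 58;  v_rel·d = (-3)·(-12) + (7)·(6) = 78
58·t² − 156·t + 80 = 0  ⇒  m = 78² − 58·80 = 1444
m = 1444 > 0,  v_rel·d = 78 > 0  ⇒  inside

inside=yes margin=1444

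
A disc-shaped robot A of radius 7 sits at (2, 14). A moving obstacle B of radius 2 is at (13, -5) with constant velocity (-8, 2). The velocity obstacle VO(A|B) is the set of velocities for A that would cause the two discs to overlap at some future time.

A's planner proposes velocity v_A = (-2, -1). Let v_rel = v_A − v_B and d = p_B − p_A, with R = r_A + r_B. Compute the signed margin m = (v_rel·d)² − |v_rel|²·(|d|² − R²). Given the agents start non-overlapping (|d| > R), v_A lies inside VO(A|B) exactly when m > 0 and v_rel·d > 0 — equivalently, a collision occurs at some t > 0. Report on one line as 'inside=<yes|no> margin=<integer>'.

d = (11, -19),  |d|² = 482;  R = 7+2 = 9,  c = 482−9² = 401
v_rel = (6, -3),  |v_rel|² = 45;  v_rel·d = (6)·(11) + (-3)·(-19) = 123
45·t² − 246·t + 401 = 0  ⇒  m = 123² − 45·401 = -2916
m = -2916 < 0,  v_rel·d = 123 > 0  ⇒  outside

inside=no margin=-2916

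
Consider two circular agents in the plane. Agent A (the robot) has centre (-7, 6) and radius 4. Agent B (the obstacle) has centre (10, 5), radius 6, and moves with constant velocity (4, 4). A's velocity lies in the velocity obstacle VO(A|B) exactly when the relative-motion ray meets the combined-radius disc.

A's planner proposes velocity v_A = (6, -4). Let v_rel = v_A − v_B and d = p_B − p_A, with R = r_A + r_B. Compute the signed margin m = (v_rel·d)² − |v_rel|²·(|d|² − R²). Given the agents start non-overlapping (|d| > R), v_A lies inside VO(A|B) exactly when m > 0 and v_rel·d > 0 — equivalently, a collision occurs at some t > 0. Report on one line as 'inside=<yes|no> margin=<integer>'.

d = (17, -1),  |d|² = 290;  R = 4+6 = 10,  c = 290−10² = 190
v_rel = (2, -8),  |v_rel|² = 68;  v_rel·d = (2)·(17) + (-8)·(-1) = 42
68·t² − 84·t + 190 = 0  ⇒  m = 42² − 68·190 = -11156
m = -11156 < 0,  v_rel·d = 42 > 0  ⇒  outside

inside=no margin=-11156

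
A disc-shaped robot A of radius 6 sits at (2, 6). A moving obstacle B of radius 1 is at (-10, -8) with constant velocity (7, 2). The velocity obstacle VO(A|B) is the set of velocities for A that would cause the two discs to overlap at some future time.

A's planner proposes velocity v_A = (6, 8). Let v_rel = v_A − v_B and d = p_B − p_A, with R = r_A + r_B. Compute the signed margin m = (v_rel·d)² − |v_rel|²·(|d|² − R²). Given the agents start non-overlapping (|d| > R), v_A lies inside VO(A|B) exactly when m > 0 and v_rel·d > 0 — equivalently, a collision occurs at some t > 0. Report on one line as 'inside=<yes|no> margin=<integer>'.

d = (-12, -14),  |d|² = 340;  R = 6+1 = 7,  c = 340−7² = 291
v_rel = (-1, 6),  |v_rel|² = 37;  v_rel·d = (-1)·(-12) + (6)·(-14) = -72
37·t² + 144·t + 291 = 0  ⇒  m = (-72)² − 37·291 = -5583
m = -5583 < 0,  v_rel·d = -72 < 0  ⇒  outside

inside=no margin=-5583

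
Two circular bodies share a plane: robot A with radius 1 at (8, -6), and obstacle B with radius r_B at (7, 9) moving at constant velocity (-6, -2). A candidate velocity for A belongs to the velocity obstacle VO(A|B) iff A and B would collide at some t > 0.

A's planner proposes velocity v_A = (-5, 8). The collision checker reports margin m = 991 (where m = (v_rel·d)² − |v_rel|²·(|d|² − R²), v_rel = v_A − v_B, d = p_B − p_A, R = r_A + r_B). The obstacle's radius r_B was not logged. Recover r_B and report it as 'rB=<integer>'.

m = 991
d = (-1, 15);  v_rel = (1, 10),  |v_rel|² = 101
v_rel×d = (1)·(15) − (10)·(-1) = 25
since m = R²·101 − 25²:  R² = (625 + 991) / 101 = 16
R = √16 = 4  ⇒  r_B = 4 − 1 = 3

rB=3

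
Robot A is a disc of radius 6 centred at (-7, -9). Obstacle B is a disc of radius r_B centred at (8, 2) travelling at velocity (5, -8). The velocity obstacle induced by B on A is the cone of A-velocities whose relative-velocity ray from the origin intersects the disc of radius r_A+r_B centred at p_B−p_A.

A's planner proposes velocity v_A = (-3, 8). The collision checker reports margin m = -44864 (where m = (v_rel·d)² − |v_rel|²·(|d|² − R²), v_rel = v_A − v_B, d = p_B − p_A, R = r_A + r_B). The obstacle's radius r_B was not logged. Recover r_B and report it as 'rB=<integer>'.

m = -44864
d = (15, 11);  v_rel = (-8, 16),  |v_rel|² = 320
v_rel×d = (-8)·(11) − (16)·(15) = -328
since m = R²·320 − (-328)²:  R² = (107584 + -44864) / 320 = 196
R = √196 = 14  ⇒  r_B = 14 − 6 = 8

rB=8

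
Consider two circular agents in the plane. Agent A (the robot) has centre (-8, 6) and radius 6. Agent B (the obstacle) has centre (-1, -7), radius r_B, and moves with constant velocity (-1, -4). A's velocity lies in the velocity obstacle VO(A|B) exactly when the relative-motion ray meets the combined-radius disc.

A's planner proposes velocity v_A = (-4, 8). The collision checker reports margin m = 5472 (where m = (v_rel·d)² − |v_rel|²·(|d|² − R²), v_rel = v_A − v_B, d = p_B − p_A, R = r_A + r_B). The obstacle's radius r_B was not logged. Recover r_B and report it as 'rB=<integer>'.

m = 5472
d = (7, -13);  v_rel = (-3, 12),  |v_rel|² = 153
v_rel×d = (-3)·(-13) − (12)·(7) = -45
since m = R²·153 − (-45)²:  R² = (2025 + 5472) / 153 = 49
R = √49 = 7  ⇒  r_B = 7 − 6 = 1

rB=1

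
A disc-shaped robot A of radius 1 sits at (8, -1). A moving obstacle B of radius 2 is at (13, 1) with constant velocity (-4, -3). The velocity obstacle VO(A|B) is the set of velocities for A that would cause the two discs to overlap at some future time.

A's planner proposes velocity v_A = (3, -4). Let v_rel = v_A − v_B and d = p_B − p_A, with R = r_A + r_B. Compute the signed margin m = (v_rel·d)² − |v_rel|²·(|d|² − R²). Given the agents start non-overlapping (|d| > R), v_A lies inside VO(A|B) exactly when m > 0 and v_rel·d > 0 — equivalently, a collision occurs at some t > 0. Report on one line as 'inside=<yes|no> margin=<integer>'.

d = (5, 2),  |d|² = 29;  R = 1+2 = 3,  c = 29−3² = 20
v_rel = (7, -1),  |v_rel|² = 50;  v_rel·d = (7)·(5) + (-1)·(2) = 33
50·t² − 66·t + 20 = 0  ⇒  m = 33² − 50·20 = 89
m = 89 > 0,  v_rel·d = 33 > 0  ⇒  inside

inside=yes margin=89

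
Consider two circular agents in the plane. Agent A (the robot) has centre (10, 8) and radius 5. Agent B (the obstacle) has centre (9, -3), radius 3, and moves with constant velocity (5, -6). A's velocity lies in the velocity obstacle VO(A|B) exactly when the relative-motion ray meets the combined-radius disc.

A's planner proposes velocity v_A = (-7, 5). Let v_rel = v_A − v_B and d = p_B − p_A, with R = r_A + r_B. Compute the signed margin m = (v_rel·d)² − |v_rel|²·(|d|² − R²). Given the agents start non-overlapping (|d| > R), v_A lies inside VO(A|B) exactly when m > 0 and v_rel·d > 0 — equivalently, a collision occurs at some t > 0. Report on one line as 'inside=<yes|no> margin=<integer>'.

d = (-1, -11),  |d|² = 122;  R = 5+3 = 8,  c = 122−8² = 58
v_rel = (-12, 11),  |v_rel|² = 265;  v_rel·d = (-12)·(-1) + (11)·(-11) = -109
265·t² + 218·t + 58 = 0  ⇒  m = (-109)² − 265·58 = -3489
m = -3489 < 0,  v_rel·d = -109 < 0  ⇒  outside

inside=no margin=-3489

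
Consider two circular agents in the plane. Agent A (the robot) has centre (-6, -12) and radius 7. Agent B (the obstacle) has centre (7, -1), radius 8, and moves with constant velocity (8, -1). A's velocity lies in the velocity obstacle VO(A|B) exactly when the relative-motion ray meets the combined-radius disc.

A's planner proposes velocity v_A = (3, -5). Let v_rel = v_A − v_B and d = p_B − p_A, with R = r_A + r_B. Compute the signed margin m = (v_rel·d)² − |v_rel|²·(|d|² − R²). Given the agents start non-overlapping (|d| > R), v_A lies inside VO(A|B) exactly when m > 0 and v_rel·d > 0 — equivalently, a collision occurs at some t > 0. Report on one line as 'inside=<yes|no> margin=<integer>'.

d = (13, 11),  |d|² = 290;  R = 7+8 = 15,  c = 290−15² = 65
v_rel = (-5, -4),  |v_rel|² = 41;  v_rel·d = (-5)·(13) + (-4)·(11) = -109
41·t² + 218·t + 65 = 0  ⇒  m = (-109)² − 41·65 = 9216
m = 9216 > 0,  v_rel·d = -109 < 0  ⇒  outside

inside=no margin=9216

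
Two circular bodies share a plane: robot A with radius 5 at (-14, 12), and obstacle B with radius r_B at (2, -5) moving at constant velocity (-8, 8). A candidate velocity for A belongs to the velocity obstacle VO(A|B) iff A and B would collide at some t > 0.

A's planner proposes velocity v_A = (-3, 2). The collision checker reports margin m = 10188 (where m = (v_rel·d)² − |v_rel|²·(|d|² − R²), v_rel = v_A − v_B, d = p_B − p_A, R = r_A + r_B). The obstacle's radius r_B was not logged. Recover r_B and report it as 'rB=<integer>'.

m = 10188
d = (16, -17);  v_rel = (5, -6),  |v_rel|² = 61
v_rel×d = (5)·(-17) − (-6)·(16) = 11
since m = R²·61 − 11²:  R² = (121 + 10188) / 61 = 169
R = √169 = 13  ⇒  r_B = 13 − 5 = 8

rB=8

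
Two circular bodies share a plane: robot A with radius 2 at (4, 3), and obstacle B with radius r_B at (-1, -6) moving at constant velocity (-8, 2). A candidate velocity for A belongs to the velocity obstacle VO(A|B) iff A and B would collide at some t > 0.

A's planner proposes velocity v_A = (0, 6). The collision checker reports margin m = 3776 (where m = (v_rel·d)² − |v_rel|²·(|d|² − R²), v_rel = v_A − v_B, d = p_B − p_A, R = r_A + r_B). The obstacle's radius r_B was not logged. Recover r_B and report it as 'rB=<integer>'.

m = 3776
d = (-5, -9);  v_rel = (8, 4),  |v_rel|² = 80
v_rel×d = (8)·(-9) − (4)·(-5) = -52
since m = R²·80 − (-52)²:  R² = (2704 + 3776) / 80 = 81
R = √81 = 9  ⇒  r_B = 9 − 2 = 7

rB=7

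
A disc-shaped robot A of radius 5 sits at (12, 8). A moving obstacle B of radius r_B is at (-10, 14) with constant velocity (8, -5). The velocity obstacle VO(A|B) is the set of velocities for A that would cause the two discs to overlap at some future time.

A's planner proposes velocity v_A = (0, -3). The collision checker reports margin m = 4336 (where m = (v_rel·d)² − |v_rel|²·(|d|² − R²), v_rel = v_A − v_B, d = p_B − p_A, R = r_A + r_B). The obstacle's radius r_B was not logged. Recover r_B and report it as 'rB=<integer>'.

m = 4336
d = (-22, 6);  v_rel = (-8, 2),  |v_rel|² = 68
v_rel×d = (-8)·(6) − (2)·(-22) = -4
since m = R²·68 − (-4)²:  R² = (16 + 4336) / 68 = 64
R = √64 = 8  ⇒  r_B = 8 − 5 = 3

rB=3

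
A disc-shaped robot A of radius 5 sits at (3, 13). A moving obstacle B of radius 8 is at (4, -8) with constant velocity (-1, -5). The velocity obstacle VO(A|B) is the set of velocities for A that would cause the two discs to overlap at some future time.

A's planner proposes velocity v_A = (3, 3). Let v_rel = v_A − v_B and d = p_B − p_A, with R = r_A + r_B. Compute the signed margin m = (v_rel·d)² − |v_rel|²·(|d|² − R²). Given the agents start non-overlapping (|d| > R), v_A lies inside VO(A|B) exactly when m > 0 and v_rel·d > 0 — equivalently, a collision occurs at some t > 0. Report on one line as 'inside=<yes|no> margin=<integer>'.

d = (1, -21),  |d|² = 442;  R = 5+8 = 13,  c = 442−13² = 273
v_rel = (4, 8),  |v_rel|² = 80;  v_rel·d = (4)·(1) + (8)·(-21) = -164
80·t² + 328·t + 273 = 0  ⇒  m = (-164)² − 80·273 = 5056
m = 5056 > 0,  v_rel·d = -164 < 0  ⇒  outside

inside=no margin=5056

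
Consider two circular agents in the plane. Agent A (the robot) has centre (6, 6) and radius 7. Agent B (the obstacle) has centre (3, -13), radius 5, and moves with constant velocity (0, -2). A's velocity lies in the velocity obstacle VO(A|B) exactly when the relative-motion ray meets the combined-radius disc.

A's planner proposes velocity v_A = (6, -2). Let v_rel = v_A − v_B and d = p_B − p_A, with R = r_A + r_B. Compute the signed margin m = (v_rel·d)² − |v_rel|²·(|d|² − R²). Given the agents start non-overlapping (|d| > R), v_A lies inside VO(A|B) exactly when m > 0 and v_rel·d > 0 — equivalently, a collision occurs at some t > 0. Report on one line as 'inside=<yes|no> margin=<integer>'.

d = (-3, -19),  |d|² = 370;  R = 7+5 = 12,  c = 370−12² = 226
v_rel = (6, 0),  |v_rel|² = 36;  v_rel·d = (6)·(-3) + (0)·(-19) = -18
36·t² + 36·t + 226 = 0  ⇒  m = (-18)² − 36·226 = -7812
m = -7812 < 0,  v_rel·d = -18 < 0  ⇒  outside

inside=no margin=-7812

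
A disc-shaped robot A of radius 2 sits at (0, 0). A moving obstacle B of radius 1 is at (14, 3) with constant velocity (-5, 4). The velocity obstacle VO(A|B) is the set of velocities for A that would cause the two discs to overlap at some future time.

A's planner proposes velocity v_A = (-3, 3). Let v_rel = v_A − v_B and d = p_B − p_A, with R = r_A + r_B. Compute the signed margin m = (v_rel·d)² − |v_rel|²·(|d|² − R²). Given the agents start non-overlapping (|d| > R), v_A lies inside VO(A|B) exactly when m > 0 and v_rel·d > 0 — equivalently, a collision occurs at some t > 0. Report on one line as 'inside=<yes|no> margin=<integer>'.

d = (14, 3),  |d|² = 205;  R = 2+1 = 3,  c = 205−3² = 196
v_rel = (2, -1),  |v_rel|² = 5;  v_rel·d = (2)·(14) + (-1)·(3) = 25
5·t² − 50·t + 196 = 0  ⇒  m = 25² − 5·196 = -355
m = -355 < 0,  v_rel·d = 25 > 0  ⇒  outside

inside=no margin=-355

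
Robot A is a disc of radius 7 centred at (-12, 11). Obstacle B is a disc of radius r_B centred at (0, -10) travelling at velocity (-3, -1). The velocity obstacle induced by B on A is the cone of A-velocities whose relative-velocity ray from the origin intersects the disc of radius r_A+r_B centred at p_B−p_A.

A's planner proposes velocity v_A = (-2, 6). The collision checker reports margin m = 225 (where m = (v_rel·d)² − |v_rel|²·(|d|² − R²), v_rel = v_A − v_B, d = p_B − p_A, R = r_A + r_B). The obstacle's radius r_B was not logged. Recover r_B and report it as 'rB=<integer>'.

m = 225
d = (12, -21);  v_rel = (1, 7),  |v_rel|² = 50
v_rel×d = (1)·(-21) − (7)·(12) = -105
since m = R²·50 − (-105)²:  R² = (11025 + 225) / 50 = 225
R = √225 = 15  ⇒  r_B = 15 − 7 = 8

rB=8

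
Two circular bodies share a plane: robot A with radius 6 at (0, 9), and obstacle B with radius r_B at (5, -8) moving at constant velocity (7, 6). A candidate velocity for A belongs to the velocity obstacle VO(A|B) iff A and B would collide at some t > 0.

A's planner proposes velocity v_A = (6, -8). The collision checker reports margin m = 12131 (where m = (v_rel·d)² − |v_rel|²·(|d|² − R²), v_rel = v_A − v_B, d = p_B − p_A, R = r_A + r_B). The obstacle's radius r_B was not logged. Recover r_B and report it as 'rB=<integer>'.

m = 12131
d = (5, -17);  v_rel = (-1, -14),  |v_rel|² = 197
v_rel×d = (-1)·(-17) − (-14)·(5) = 87
since m = R²·197 − 87²:  R² = (7569 + 12131) / 197 = 100
R = √100 = 10  ⇒  r_B = 10 − 6 = 4

rB=4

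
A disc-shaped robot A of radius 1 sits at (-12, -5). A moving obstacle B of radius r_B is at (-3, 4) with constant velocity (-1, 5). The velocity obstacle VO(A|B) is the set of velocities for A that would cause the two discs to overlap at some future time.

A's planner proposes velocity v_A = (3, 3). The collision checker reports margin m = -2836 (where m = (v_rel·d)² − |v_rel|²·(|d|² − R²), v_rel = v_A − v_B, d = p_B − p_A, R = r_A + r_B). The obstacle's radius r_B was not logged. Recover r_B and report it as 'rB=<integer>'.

m = -2836
d = (9, 9);  v_rel = (4, -2),  |v_rel|² = 20
v_rel×d = (4)·(9) − (-2)·(9) = 54
since m = R²·20 − 54²:  R² = (2916 + -2836) / 20 = 4
R = √4 = 2  ⇒  r_B = 2 − 1 = 1

rB=1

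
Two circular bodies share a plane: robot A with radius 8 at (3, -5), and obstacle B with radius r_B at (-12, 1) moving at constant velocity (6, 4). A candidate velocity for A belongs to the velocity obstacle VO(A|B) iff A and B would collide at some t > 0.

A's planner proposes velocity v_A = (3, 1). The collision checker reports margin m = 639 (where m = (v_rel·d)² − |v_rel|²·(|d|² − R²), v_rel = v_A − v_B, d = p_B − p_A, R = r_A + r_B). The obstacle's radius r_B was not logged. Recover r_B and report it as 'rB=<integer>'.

m = 639
d = (-15, 6);  v_rel = (-3, -3),  |v_rel|² = 18
v_rel×d = (-3)·(6) − (-3)·(-15) = -63
since m = R²·18 − (-63)²:  R² = (3969 + 639) / 18 = 256
R = √256 = 16  ⇒  r_B = 16 − 8 = 8

rB=8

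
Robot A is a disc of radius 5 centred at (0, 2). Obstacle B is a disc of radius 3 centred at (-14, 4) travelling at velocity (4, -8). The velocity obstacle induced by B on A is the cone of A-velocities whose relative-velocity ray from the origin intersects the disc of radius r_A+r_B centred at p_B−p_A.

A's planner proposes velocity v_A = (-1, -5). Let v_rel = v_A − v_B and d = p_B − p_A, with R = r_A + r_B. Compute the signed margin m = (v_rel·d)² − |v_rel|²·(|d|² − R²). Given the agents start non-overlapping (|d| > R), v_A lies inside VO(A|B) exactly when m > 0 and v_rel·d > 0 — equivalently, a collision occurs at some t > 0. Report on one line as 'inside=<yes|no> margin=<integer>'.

d = (-14, 2),  |d|² = 200;  R = 5+3 = 8,  c = 200−8² = 136
v_rel = (-5, 3),  |v_rel|² = 34;  v_rel·d = (-5)·(-14) + (3)·(2) = 76
34·t² − 152·t + 136 = 0  ⇒  m = 76² − 34·136 = 1152
m = 1152 > 0,  v_rel·d = 76 > 0  ⇒  inside

inside=yes margin=1152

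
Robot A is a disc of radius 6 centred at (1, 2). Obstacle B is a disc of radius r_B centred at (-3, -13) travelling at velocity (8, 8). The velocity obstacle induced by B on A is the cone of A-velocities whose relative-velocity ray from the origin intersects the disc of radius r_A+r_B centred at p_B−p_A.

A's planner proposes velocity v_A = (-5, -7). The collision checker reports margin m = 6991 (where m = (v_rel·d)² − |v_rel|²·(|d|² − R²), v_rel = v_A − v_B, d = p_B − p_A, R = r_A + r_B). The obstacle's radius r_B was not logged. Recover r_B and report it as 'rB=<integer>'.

m = 6991
d = (-4, -15);  v_rel = (-13, -15),  |v_rel|² = 394
v_rel×d = (-13)·(-15) − (-15)·(-4) = 135
since m = R²·394 − 135²:  R² = (18225 + 6991) / 394 = 64
R = √64 = 8  ⇒  r_B = 8 − 6 = 2

rB=2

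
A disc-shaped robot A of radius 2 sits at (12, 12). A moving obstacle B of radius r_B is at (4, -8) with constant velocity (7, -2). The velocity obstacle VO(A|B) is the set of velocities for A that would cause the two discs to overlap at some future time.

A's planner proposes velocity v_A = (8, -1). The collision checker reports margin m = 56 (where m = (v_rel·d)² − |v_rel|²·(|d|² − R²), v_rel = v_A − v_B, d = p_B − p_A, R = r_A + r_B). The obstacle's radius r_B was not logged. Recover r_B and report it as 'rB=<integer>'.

m = 56
d = (-8, -20);  v_rel = (1, 1),  |v_rel|² = 2
v_rel×d = (1)·(-20) − (1)·(-8) = -12
since m = R²·2 − (-12)²:  R² = (144 + 56) / 2 = 100
R = √100 = 10  ⇒  r_B = 10 − 2 = 8

rB=8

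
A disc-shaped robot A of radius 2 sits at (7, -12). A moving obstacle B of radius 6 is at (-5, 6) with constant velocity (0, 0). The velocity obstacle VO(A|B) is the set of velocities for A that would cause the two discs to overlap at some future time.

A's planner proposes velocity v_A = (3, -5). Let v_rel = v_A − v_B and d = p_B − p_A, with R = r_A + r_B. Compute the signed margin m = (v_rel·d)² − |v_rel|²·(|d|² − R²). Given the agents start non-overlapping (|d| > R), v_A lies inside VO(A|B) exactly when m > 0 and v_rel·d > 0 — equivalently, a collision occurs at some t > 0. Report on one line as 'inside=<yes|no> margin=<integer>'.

d = (-12, 18),  |d|² = 468;  R = 2+6 = 8,  c = 468−8² = 404
v_rel = (3, -5),  |v_rel|² = 34;  v_rel·d = (3)·(-12) + (-5)·(18) = -126
34·t² + 252·t + 404 = 0  ⇒  m = (-126)² − 34·404 = 2140
m = 2140 > 0,  v_rel·d = -126 < 0  ⇒  outside

inside=no margin=2140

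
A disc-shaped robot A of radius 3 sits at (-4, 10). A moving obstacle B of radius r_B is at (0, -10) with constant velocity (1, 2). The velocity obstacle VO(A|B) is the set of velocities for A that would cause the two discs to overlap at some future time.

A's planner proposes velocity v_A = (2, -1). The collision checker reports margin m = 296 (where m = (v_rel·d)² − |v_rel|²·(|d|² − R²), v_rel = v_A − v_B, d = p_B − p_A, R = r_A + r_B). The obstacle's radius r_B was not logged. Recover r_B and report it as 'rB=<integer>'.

m = 296
d = (4, -20);  v_rel = (1, -3),  |v_rel|² = 10
v_rel×d = (1)·(-20) − (-3)·(4) = -8
since m = R²·10 − (-8)²:  R² = (64 + 296) / 10 = 36
R = √36 = 6  ⇒  r_B = 6 − 3 = 3

rB=3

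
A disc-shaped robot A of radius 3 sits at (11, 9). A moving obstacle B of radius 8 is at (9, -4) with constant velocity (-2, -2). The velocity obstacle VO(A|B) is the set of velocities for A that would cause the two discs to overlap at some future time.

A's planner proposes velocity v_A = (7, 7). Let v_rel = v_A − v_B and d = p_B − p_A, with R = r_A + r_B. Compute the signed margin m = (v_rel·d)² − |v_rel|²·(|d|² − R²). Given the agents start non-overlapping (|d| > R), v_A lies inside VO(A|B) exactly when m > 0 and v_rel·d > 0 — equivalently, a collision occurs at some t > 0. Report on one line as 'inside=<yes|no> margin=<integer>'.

d = (-2, -13),  |d|² = 173;  R = 3+8 = 11,  c = 173−11² = 52
v_rel = (9, 9),  |v_rel|² = 162;  v_rel·d = (9)·(-2) + (9)·(-13) = -135
162·t² + 270·t + 52 = 0  ⇒  m = (-135)² − 162·52 = 9801
m = 9801 > 0,  v_rel·d = -135 < 0  ⇒  outside

inside=no margin=9801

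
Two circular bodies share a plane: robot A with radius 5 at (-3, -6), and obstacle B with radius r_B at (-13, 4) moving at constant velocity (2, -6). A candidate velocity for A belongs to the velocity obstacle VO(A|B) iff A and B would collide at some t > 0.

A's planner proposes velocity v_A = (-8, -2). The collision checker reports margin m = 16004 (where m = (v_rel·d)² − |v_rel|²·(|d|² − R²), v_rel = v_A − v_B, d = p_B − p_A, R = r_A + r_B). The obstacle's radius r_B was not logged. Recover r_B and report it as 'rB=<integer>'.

m = 16004
d = (-10, 10);  v_rel = (-10, 4),  |v_rel|² = 116
v_rel×d = (-10)·(10) − (4)·(-10) = -60
since m = R²·116 − (-60)²:  R² = (3600 + 16004) / 116 = 169
R = √169 = 13  ⇒  r_B = 13 − 5 = 8

rB=8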